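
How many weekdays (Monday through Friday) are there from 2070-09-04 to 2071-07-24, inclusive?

232

2070-09-04 is a Thursday.
The range spans 324 days (inclusive of both endpoints).
324 = 7 × 46 + 2, so there are 46 full weeks plus 2 extra days.
Each full week contributes 5 weekdays (Mon–Fri): 46 × 5 = 230.
The 2 extra days are Thu, Fri — 2 of them qualify.
Total: 230 + 2 = 232.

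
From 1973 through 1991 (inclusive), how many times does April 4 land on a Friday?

Day of week of April 4 in each year:
1973: Wed, 1974: Thu, 1975: Fri ✓, 1976: Sun, 1977: Mon, 1978: Tue, 1979: Wed, 1980: Fri ✓, 1981: Sat, 1982: Sun, 1983: Mon, 1984: Wed, 1985: Thu, 1986: Fri ✓, 1987: Sat, 1988: Mon, 1989: Tue, 1990: Wed, 1991: Thu
Fridays: 1975, 1980, 1986.

3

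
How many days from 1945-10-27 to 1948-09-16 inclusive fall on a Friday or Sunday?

1945-10-27 is a Saturday.
The range spans 1056 days (inclusive of both endpoints).
1056 = 7 × 150 + 6, so there are 150 full weeks plus 6 extra days.
Each full week contributes 2 days from the set (Fri, Sun): 150 × 2 = 300.
The 6 extra days are Sat, Sun, Mon, Tue, Wed, Thu — 1 of them qualifies.
Total: 300 + 1 = 301.

301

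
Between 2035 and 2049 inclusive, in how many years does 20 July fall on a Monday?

3

Day of week of July 20 in each year:
2035: Fri, 2036: Sun, 2037: Mon ✓, 2038: Tue, 2039: Wed, 2040: Fri, 2041: Sat, 2042: Sun, 2043: Mon ✓, 2044: Wed, 2045: Thu, 2046: Fri, 2047: Sat, 2048: Mon ✓, 2049: Tue
Mondays: 2037, 2043, 2048.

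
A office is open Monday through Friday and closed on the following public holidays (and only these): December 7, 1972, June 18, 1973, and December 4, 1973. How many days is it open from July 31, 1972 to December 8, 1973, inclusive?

July 31, 1972 is a Monday.
The range spans 496 days (inclusive of both endpoints).
496 = 7 × 70 + 6, so there are 70 full weeks plus 6 extra days.
Each full week contributes 5 weekdays (Mon–Fri): 70 × 5 = 350.
The 6 extra days are Mon, Tue, Wed, Thu, Fri, Sat — 5 of them qualify.
Total: 350 + 5 = 355.
Holidays: December 7, 1972 (Thu); June 18, 1973 (Mon); December 4, 1973 (Tue).
All 3 holidays fall on weekdays, so subtract 3.
Business days: 355 − 3 = 352.

352 working days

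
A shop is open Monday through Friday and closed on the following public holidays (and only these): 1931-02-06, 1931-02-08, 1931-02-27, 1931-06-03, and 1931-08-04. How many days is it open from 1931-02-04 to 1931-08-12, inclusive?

1931-02-04 is a Wednesday.
That's 190 days from start to end, counting both.
190 = 7 × 27 + 1, so there are 27 full weeks plus 1 extra day.
Each full week contributes 5 weekdays (Mon–Fri): 27 × 5 = 135.
The 1 extra day is Wednesday — 1 of them qualifies.
Total: 135 + 1 = 136.
Holidays: 1931-02-06 (Fri); 1931-02-08 (Sun); 1931-02-27 (Fri); 1931-06-03 (Wed); 1931-08-04 (Tue).
4 of the 5 holidays fall on weekdays; the rest are weekends and were already excluded.
Business days: 136 − 4 = 132.

132 working days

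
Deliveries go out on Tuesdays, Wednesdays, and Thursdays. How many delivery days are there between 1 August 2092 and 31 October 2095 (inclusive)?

1 August 2092 is a Friday.
That's 1187 days from start to end, counting both.
1187 = 7 × 169 + 4, so there are 169 full weeks plus 4 extra days.
Each full week contributes 3 days from the set (Tue, Wed, Thu): 169 × 3 = 507.
The 4 extra days are Fri, Sat, Sun, Mon — none qualify.
Total: 507 + 0 = 507.

507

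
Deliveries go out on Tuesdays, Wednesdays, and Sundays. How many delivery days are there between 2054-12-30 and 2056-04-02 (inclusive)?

2054-12-30 is a Wednesday.
That's 460 days from start to end, counting both.
460 = 7 × 65 + 5, so there are 65 full weeks plus 5 extra days.
Each full week contributes 3 days from the set (Tue, Wed, Sun): 65 × 3 = 195.
The 5 extra days are Wed, Thu, Fri, Sat, Sun — 2 of them qualify.
Total: 195 + 2 = 197.

197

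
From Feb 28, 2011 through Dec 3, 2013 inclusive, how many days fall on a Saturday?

144

Feb 28, 2011 is a Monday.
The range spans 1010 days (inclusive of both endpoints).
1010 = 7 × 144 + 2, so there are 144 full weeks plus 2 extra days.
Each full week contributes one Saturday: 144 so far.
The 2 extra days are Monday, Tuesday — none qualify.
Total: 144 + 0 = 144.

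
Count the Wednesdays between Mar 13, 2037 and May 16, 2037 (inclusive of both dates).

9 Wednesdays

Mar 13, 2037 is a Friday.
From Mar 13, 2037 to May 16, 2037 is 65 days inclusive.
65 = 7 × 9 + 2, so there are 9 full weeks plus 2 extra days.
Each full week contributes one Wednesday: 9 so far.
The 2 extra days are Fri, Sat — none qualify.
Total: 9 + 0 = 9.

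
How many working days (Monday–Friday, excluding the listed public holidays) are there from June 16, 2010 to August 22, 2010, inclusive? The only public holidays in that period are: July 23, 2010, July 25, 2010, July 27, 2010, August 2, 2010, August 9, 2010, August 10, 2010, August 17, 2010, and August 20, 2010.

41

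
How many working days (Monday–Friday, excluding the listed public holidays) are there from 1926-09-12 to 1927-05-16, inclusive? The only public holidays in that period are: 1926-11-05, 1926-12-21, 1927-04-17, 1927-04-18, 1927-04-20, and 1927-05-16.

171 working days

1926-09-12 is a Sunday.
From 1926-09-12 to 1927-05-16 is 247 days inclusive.
247 = 7 × 35 + 2, so there are 35 full weeks plus 2 extra days.
Each full week contributes 5 weekdays (Mon–Fri): 35 × 5 = 175.
The 2 extra days are Sun, Mon — 1 of them qualifies.
Total: 175 + 1 = 176.
Holidays: 1926-11-05 (Fri); 1926-12-21 (Tue); 1927-04-17 (Sun); 1927-04-18 (Mon); 1927-04-20 (Wed); 1927-05-16 (Mon).
5 of the 6 holidays fall on weekdays; the rest are weekends and were already excluded.
Business days: 176 − 5 = 171.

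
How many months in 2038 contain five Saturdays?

4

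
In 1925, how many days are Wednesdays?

52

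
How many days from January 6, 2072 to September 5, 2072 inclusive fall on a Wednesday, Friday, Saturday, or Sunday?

140

January 6, 2072 is a Wednesday.
The range spans 244 days (inclusive of both endpoints).
244 = 7 × 34 + 6, so there are 34 full weeks plus 6 extra days.
Each full week contributes 4 days from the set (Wed, Fri, Sat, Sun): 34 × 4 = 136.
The 6 extra days are Wed, Thu, Fri, Sat, Sun, Mon — 4 of them qualify.
Total: 136 + 4 = 140.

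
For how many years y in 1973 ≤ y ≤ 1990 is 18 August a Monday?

Day of week of August 18 in each year:
1973: Sat, 1974: Sun, 1975: Mon ✓, 1976: Wed, 1977: Thu, 1978: Fri, 1979: Sat, 1980: Mon ✓, 1981: Tue, 1982: Wed, 1983: Thu, 1984: Sat, 1985: Sun, 1986: Mon ✓, 1987: Tue, 1988: Thu, 1989: Fri, 1990: Sat
Mondays: 1975, 1980, 1986.

3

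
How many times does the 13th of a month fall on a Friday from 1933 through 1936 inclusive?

Friday-the-13ths by year:
1933: Jan, Oct
1934: Apr, Jul
1935: Sep, Dec
1936: Mar, Nov

8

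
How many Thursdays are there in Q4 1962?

13

1 October 1962 is a Monday.
From 1 October 1962 to 31 December 1962 is 92 days inclusive.
92 = 7 × 13 + 1, so there are 13 full weeks plus 1 extra day.
Each full week contributes one Thursday: 13 so far.
The 1 extra day is Mon — none qualify.
Total: 13 + 0 = 13.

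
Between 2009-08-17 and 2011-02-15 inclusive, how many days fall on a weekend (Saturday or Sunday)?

156

2009-08-17 is a Monday.
From 2009-08-17 to 2011-02-15 is 548 days inclusive.
548 = 7 × 78 + 2, so there are 78 full weeks plus 2 extra days.
Each full week contributes 2 weekend days (Sat, Sun): 78 × 2 = 156.
The 2 extra days are Monday, Tuesday — none qualify.
Total: 156 + 0 = 156.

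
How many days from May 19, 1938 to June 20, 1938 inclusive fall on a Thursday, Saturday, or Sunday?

May 19, 1938 is a Thursday.
The range spans 33 days (inclusive of both endpoints).
33 = 7 × 4 + 5, so there are 4 full weeks plus 5 extra days.
Each full week contributes 3 days from the set (Thu, Sat, Sun): 4 × 3 = 12.
The 5 extra days are Thu, Fri, Sat, Sun, Mon — 3 of them qualify.
Total: 12 + 3 = 15.

15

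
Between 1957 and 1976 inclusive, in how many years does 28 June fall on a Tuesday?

Day of week of June 28 in each year:
1957: Fri, 1958: Sat, 1959: Sun, 1960: Tue ✓, 1961: Wed, 1962: Thu, 1963: Fri, 1964: Sun, 1965: Mon, 1966: Tue ✓, 1967: Wed, 1968: Fri, 1969: Sat, 1970: Sun, 1971: Mon, 1972: Wed, 1973: Thu, 1974: Fri, 1975: Sat, 1976: Mon
Tuesdays: 1960, 1966.

2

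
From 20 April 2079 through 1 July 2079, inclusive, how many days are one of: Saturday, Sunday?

21

20 April 2079 is a Thursday.
That's 73 days from start to end, counting both.
73 = 7 × 10 + 3, so there are 10 full weeks plus 3 extra days.
Each full week contributes 2 days from the set (Sat, Sun): 10 × 2 = 20.
The 3 extra days are Thu, Fri, Sat — 1 of them qualifies.
Total: 20 + 1 = 21.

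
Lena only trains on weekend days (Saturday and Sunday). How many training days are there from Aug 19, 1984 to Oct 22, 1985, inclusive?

Aug 19, 1984 is a Sunday.
From Aug 19, 1984 to Oct 22, 1985 is 430 days inclusive.
430 = 7 × 61 + 3, so there are 61 full weeks plus 3 extra days.
Each full week contributes 2 weekend days (Sat, Sun): 61 × 2 = 122.
The 3 extra days are Sun, Mon, Tue — 1 of them qualifies.
Total: 122 + 1 = 123.

123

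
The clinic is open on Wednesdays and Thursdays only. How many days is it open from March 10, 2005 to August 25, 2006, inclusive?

153

March 10, 2005 is a Thursday.
From March 10, 2005 to August 25, 2006 is 534 days inclusive.
534 = 7 × 76 + 2, so there are 76 full weeks plus 2 extra days.
Each full week contributes 2 days from the set (Wed, Thu): 76 × 2 = 152.
The 2 extra days are Thursday, Friday — 1 of them qualifies.
Total: 152 + 1 = 153.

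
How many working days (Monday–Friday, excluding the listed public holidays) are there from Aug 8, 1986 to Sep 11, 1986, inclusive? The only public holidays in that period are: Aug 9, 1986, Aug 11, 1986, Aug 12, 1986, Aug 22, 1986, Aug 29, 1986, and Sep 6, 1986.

Aug 8, 1986 is a Friday.
From Aug 8, 1986 to Sep 11, 1986 is 35 days inclusive.
35 = 7 × 5, so the span is exactly 5 full weeks.
Each full week contributes 5 weekdays (Mon–Fri): 5 × 5 = 25.
Total: 25.
Holidays: Aug 9, 1986 (Sat); Aug 11, 1986 (Mon); Aug 12, 1986 (Tue); Aug 22, 1986 (Fri); Aug 29, 1986 (Fri); Sep 6, 1986 (Sat).
4 of the 6 holidays fall on weekdays; the rest are weekends and were already excluded.
Business days: 25 − 4 = 21.

21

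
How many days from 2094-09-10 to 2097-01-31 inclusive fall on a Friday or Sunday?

250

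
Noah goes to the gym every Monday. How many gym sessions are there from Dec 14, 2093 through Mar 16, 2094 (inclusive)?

Dec 14, 2093 is a Monday.
That's 93 days from start to end, counting both.
93 = 7 × 13 + 2, so there are 13 full weeks plus 2 extra days.
Each full week contributes one Monday: 13 so far.
The 2 extra days are Mon, Tue — 1 of them qualifies.
Total: 13 + 1 = 14.

14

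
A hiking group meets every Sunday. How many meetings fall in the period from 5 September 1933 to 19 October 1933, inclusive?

5 September 1933 is a Tuesday.
From 5 September 1933 to 19 October 1933 is 45 days inclusive.
45 = 7 × 6 + 3, so there are 6 full weeks plus 3 extra days.
Each full week contributes one Sunday: 6 so far.
The 3 extra days are Tue, Wed, Thu — none qualify.
Total: 6 + 0 = 6.

6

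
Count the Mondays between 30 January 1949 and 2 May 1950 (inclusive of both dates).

66 Mondays

30 January 1949 is a Sunday.
From 30 January 1949 to 2 May 1950 is 458 days inclusive.
458 = 7 × 65 + 3, so there are 65 full weeks plus 3 extra days.
Each full week contributes one Monday: 65 so far.
The 3 extra days are Sun, Mon, Tue — 1 of them qualifies.
Total: 65 + 1 = 66.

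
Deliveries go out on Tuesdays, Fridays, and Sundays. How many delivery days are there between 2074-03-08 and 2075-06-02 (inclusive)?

2074-03-08 is a Thursday.
The range spans 452 days (inclusive of both endpoints).
452 = 7 × 64 + 4, so there are 64 full weeks plus 4 extra days.
Each full week contributes 3 days from the set (Tue, Fri, Sun): 64 × 3 = 192.
The 4 extra days are Thursday, Friday, Saturday, Sunday — 2 of them qualify.
Total: 192 + 2 = 194.

194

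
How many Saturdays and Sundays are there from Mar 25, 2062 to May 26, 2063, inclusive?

123

Mar 25, 2062 is a Saturday.
That's 428 days from start to end, counting both.
428 = 7 × 61 + 1, so there are 61 full weeks plus 1 extra day.
Each full week contributes 2 weekend days (Sat, Sun): 61 × 2 = 122.
The 1 extra day is Saturday — 1 of them qualifies.
Total: 122 + 1 = 123.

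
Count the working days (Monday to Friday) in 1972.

260 weekdays

1 January 1972 is a Saturday.
From 1 January 1972 to 31 December 1972 is 366 days inclusive.
366 = 7 × 52 + 2, so there are 52 full weeks plus 2 extra days.
Each full week contributes 5 weekdays (Mon–Fri): 52 × 5 = 260.
The 2 extra days are Sat, Sun — none qualify.
Total: 260 + 0 = 260.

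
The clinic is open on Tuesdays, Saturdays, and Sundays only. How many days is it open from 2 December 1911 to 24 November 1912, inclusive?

2 December 1911 is a Saturday.
The range spans 359 days (inclusive of both endpoints).
359 = 7 × 51 + 2, so there are 51 full weeks plus 2 extra days.
Each full week contributes 3 days from the set (Tue, Sat, Sun): 51 × 3 = 153.
The 2 extra days are Saturday, Sunday — 2 of them qualify.
Total: 153 + 2 = 155.

155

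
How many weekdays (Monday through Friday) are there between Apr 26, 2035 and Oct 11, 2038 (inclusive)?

Apr 26, 2035 is a Thursday.
That's 1265 days from start to end, counting both.
1265 = 7 × 180 + 5, so there are 180 full weeks plus 5 extra days.
Each full week contributes 5 weekdays (Mon–Fri): 180 × 5 = 900.
The 5 extra days are Thu, Fri, Sat, Sun, Mon — 3 of them qualify.
Total: 900 + 3 = 903.

903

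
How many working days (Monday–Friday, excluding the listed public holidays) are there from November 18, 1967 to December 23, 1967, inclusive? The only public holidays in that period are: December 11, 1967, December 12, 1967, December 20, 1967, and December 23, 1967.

22

November 18, 1967 is a Saturday.
From November 18, 1967 to December 23, 1967 is 36 days inclusive.
36 = 7 × 5 + 1, so there are 5 full weeks plus 1 extra day.
Each full week contributes 5 weekdays (Mon–Fri): 5 × 5 = 25.
The 1 extra day is Saturday — none qualify.
Total: 25 + 0 = 25.
Holidays: December 11, 1967 (Mon); December 12, 1967 (Tue); December 20, 1967 (Wed); December 23, 1967 (Sat).
3 of the 4 holidays fall on weekdays; the rest are weekends and were already excluded.
Business days: 25 − 3 = 22.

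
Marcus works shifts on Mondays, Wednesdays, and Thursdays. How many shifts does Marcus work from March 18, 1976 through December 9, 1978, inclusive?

427

March 18, 1976 is a Thursday.
The range spans 997 days (inclusive of both endpoints).
997 = 7 × 142 + 3, so there are 142 full weeks plus 3 extra days.
Each full week contributes 3 days from the set (Mon, Wed, Thu): 142 × 3 = 426.
The 3 extra days are Thu, Fri, Sat — 1 of them qualifies.
Total: 426 + 1 = 427.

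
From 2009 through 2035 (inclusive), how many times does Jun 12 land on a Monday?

Day of week of June 12 in each year:
2009: Fri, 2010: Sat, 2011: Sun, 2012: Tue, 2013: Wed, 2014: Thu, 2015: Fri, 2016: Sun, 2017: Mon ✓, 2018: Tue, 2019: Wed, 2020: Fri, 2021: Sat, 2022: Sun, 2023: Mon ✓, 2024: Wed, 2025: Thu, 2026: Fri, 2027: Sat, 2028: Mon ✓, 2029: Tue, 2030: Wed, 2031: Thu, 2032: Sat, 2033: Sun, 2034: Mon ✓, 2035: Tue
Mondays: 2017, 2023, 2028, 2034.

4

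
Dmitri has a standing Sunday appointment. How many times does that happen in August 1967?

4

1 August 1967 is a Tuesday.
The range spans 31 days (inclusive of both endpoints).
31 = 7 × 4 + 3, so there are 4 full weeks plus 3 extra days.
Each full week contributes one Sunday: 4 so far.
The 3 extra days are Tuesday, Wednesday, Thursday — none qualify.
Total: 4 + 0 = 4.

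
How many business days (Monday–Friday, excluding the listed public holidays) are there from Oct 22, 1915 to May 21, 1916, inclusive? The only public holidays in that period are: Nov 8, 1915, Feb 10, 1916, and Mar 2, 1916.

148

Oct 22, 1915 is a Friday.
The range spans 213 days (inclusive of both endpoints).
213 = 7 × 30 + 3, so there are 30 full weeks plus 3 extra days.
Each full week contributes 5 weekdays (Mon–Fri): 30 × 5 = 150.
The 3 extra days are Friday, Saturday, Sunday — 1 of them qualifies.
Total: 150 + 1 = 151.
Holidays: Nov 8, 1915 (Mon); Feb 10, 1916 (Thu); Mar 2, 1916 (Thu).
All 3 holidays fall on weekdays, so subtract 3.
Business days: 151 − 3 = 148.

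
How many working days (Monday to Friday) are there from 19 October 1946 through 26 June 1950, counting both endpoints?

19 October 1946 is a Saturday.
That's 1347 days from start to end, counting both.
1347 = 7 × 192 + 3, so there are 192 full weeks plus 3 extra days.
Each full week contributes 5 weekdays (Mon–Fri): 192 × 5 = 960.
The 3 extra days are Saturday, Sunday, Monday — 1 of them qualifies.
Total: 960 + 1 = 961.

961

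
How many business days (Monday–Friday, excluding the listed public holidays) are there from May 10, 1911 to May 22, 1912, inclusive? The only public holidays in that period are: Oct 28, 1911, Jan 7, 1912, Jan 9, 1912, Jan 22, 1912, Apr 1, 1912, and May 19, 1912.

268 business days

May 10, 1911 is a Wednesday.
That's 379 days from start to end, counting both.
379 = 7 × 54 + 1, so there are 54 full weeks plus 1 extra day.
Each full week contributes 5 weekdays (Mon–Fri): 54 × 5 = 270.
The 1 extra day is Wednesday — 1 of them qualifies.
Total: 270 + 1 = 271.
Holidays: Oct 28, 1911 (Sat); Jan 7, 1912 (Sun); Jan 9, 1912 (Tue); Jan 22, 1912 (Mon); Apr 1, 1912 (Mon); May 19, 1912 (Sun).
3 of the 6 holidays fall on weekdays; the rest are weekends and were already excluded.
Business days: 271 − 3 = 268.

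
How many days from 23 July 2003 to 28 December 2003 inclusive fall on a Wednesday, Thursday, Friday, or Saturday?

92

23 July 2003 is a Wednesday.
That's 159 days from start to end, counting both.
159 = 7 × 22 + 5, so there are 22 full weeks plus 5 extra days.
Each full week contributes 4 days from the set (Wed, Thu, Fri, Sat): 22 × 4 = 88.
The 5 extra days are Wed, Thu, Fri, Sat, Sun — 4 of them qualify.
Total: 88 + 4 = 92.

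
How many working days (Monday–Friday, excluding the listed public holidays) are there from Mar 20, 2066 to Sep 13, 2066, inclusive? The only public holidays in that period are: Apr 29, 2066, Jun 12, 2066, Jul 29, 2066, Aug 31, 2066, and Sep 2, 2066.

122

Mar 20, 2066 is a Saturday.
That's 178 days from start to end, counting both.
178 = 7 × 25 + 3, so there are 25 full weeks plus 3 extra days.
Each full week contributes 5 weekdays (Mon–Fri): 25 × 5 = 125.
The 3 extra days are Sat, Sun, Mon — 1 of them qualifies.
Total: 125 + 1 = 126.
Holidays: Apr 29, 2066 (Thu); Jun 12, 2066 (Sat); Jul 29, 2066 (Thu); Aug 31, 2066 (Tue); Sep 2, 2066 (Thu).
4 of the 5 holidays fall on weekdays; the rest are weekends and were already excluded.
Business days: 126 − 4 = 122.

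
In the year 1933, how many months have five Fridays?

4

A month has five Fridays exactly when Friday falls within its first (length − 28) days.
Jan: 31 days, starts Sun → 5 of Sun, Mon, Tue
Feb: 28 days, starts Wed → 5 of (none)
Mar: 31 days, starts Wed → 5 of Wed, Thu, Fri ✓
Apr: 30 days, starts Sat → 5 of Sat, Sun
May: 31 days, starts Mon → 5 of Mon, Tue, Wed
Jun: 30 days, starts Thu → 5 of Thu, Fri ✓
Jul: 31 days, starts Sat → 5 of Sat, Sun, Mon
Aug: 31 days, starts Tue → 5 of Tue, Wed, Thu
Sep: 30 days, starts Fri → 5 of Fri, Sat ✓
Oct: 31 days, starts Sun → 5 of Sun, Mon, Tue
Nov: 30 days, starts Wed → 5 of Wed, Thu
Dec: 31 days, starts Fri → 5 of Fri, Sat, Sun ✓
Months with five Fridays: Mar, Jun, Sep, Dec.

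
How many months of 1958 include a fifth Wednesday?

A month has five Wednesdays exactly when Wednesday falls within its first (length − 28) days.
Jan: 31 days, starts Wed → 5 of Wed, Thu, Fri ✓
Feb: 28 days, starts Sat → 5 of (none)
Mar: 31 days, starts Sat → 5 of Sat, Sun, Mon
Apr: 30 days, starts Tue → 5 of Tue, Wed ✓
May: 31 days, starts Thu → 5 of Thu, Fri, Sat
Jun: 30 days, starts Sun → 5 of Sun, Mon
Jul: 31 days, starts Tue → 5 of Tue, Wed, Thu ✓
Aug: 31 days, starts Fri → 5 of Fri, Sat, Sun
Sep: 30 days, starts Mon → 5 of Mon, Tue
Oct: 31 days, starts Wed → 5 of Wed, Thu, Fri ✓
Nov: 30 days, starts Sat → 5 of Sat, Sun
Dec: 31 days, starts Mon → 5 of Mon, Tue, Wed ✓
Months with five Wednesdays: Jan, Apr, Jul, Oct, Dec.

5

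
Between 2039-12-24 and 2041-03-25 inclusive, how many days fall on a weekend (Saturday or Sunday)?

2039-12-24 is a Saturday.
The range spans 458 days (inclusive of both endpoints).
458 = 7 × 65 + 3, so there are 65 full weeks plus 3 extra days.
Each full week contributes 2 weekend days (Sat, Sun): 65 × 2 = 130.
The 3 extra days are Sat, Sun, Mon — 2 of them qualify.
Total: 130 + 2 = 132.

132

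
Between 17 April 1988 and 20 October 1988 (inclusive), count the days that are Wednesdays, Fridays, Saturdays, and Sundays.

17 April 1988 is a Sunday.
The range spans 187 days (inclusive of both endpoints).
187 = 7 × 26 + 5, so there are 26 full weeks plus 5 extra days.
Each full week contributes 4 days from the set (Wed, Fri, Sat, Sun): 26 × 4 = 104.
The 5 extra days are Sun, Mon, Tue, Wed, Thu — 2 of them qualify.
Total: 104 + 2 = 106.

106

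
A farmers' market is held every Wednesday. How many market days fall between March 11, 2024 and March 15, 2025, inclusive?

53

March 11, 2024 is a Monday.
That's 370 days from start to end, counting both.
370 = 7 × 52 + 6, so there are 52 full weeks plus 6 extra days.
Each full week contributes one Wednesday: 52 so far.
The 6 extra days are Mon, Tue, Wed, Thu, Fri, Sat — 1 of them qualifies.
Total: 52 + 1 = 53.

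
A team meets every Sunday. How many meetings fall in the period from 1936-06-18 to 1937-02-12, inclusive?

1936-06-18 is a Thursday.
That's 240 days from start to end, counting both.
240 = 7 × 34 + 2, so there are 34 full weeks plus 2 extra days.
Each full week contributes one Sunday: 34 so far.
The 2 extra days are Thu, Fri — none qualify.
Total: 34 + 0 = 34.

34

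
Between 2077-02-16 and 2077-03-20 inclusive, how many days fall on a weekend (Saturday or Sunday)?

2077-02-16 is a Tuesday.
The range spans 33 days (inclusive of both endpoints).
33 = 7 × 4 + 5, so there are 4 full weeks plus 5 extra days.
Each full week contributes 2 weekend days (Sat, Sun): 4 × 2 = 8.
The 5 extra days are Tue, Wed, Thu, Fri, Sat — 1 of them qualifies.
Total: 8 + 1 = 9.

9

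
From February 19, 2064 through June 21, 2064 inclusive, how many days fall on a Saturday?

18 Saturdays

February 19, 2064 is a Tuesday.
From February 19, 2064 to June 21, 2064 is 124 days inclusive.
124 = 7 × 17 + 5, so there are 17 full weeks plus 5 extra days.
Each full week contributes one Saturday: 17 so far.
The 5 extra days are Tue, Wed, Thu, Fri, Sat — 1 of them qualifies.
Total: 17 + 1 = 18.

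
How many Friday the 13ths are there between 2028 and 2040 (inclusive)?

22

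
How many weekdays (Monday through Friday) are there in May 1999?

1 May 1999 is a Saturday.
The range spans 31 days (inclusive of both endpoints).
31 = 7 × 4 + 3, so there are 4 full weeks plus 3 extra days.
Each full week contributes 5 weekdays (Mon–Fri): 4 × 5 = 20.
The 3 extra days are Sat, Sun, Mon — 1 of them qualifies.
Total: 20 + 1 = 21.

21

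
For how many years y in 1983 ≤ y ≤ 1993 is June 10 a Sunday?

Day of week of June 10 in each year:
1983: Fri, 1984: Sun ✓, 1985: Mon, 1986: Tue, 1987: Wed, 1988: Fri, 1989: Sat, 1990: Sun ✓, 1991: Mon, 1992: Wed, 1993: Thu
Sundays: 1984, 1990.

2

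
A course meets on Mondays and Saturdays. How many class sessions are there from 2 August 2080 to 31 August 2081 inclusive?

2 August 2080 is a Friday.
That's 395 days from start to end, counting both.
395 = 7 × 56 + 3, so there are 56 full weeks plus 3 extra days.
Each full week contributes 2 days from the set (Mon, Sat): 56 × 2 = 112.
The 3 extra days are Fri, Sat, Sun — 1 of them qualifies.
Total: 112 + 1 = 113.

113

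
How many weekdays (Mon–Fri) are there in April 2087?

April 1, 2087 is a Tuesday.
From April 1, 2087 to April 30, 2087 is 30 days inclusive.
30 = 7 × 4 + 2, so there are 4 full weeks plus 2 extra days.
Each full week contributes 5 weekdays (Mon–Fri): 4 × 5 = 20.
The 2 extra days are Tuesday, Wednesday — 2 of them qualify.
Total: 20 + 2 = 22.

22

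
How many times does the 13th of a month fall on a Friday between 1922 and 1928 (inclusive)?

13

Friday-the-13ths by year:
1922: Jan, Oct
1923: Apr, Jul
1924: Jun
1925: Feb, Mar, Nov
1926: Aug
1927: May
1928: Jan, Apr, Jul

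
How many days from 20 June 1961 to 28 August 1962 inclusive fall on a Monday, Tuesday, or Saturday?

20 June 1961 is a Tuesday.
The range spans 435 days (inclusive of both endpoints).
435 = 7 × 62 + 1, so there are 62 full weeks plus 1 extra day.
Each full week contributes 3 days from the set (Mon, Tue, Sat): 62 × 3 = 186.
The 1 extra day is Tue — 1 of them qualifies.
Total: 186 + 1 = 187.

187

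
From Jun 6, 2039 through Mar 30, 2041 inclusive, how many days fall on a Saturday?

95

Jun 6, 2039 is a Monday.
From Jun 6, 2039 to Mar 30, 2041 is 664 days inclusive.
664 = 7 × 94 + 6, so there are 94 full weeks plus 6 extra days.
Each full week contributes one Saturday: 94 so far.
The 6 extra days are Mon, Tue, Wed, Thu, Fri, Sat — 1 of them qualifies.
Total: 94 + 1 = 95.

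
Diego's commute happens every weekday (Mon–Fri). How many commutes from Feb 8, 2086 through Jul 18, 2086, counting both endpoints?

Feb 8, 2086 is a Friday.
That's 161 days from start to end, counting both.
161 = 7 × 23, so the span is exactly 23 full weeks.
Each full week contributes 5 weekdays (Mon–Fri): 23 × 5 = 115.

115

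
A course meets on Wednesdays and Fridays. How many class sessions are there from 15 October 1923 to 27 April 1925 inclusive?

160

15 October 1923 is a Monday.
From 15 October 1923 to 27 April 1925 is 561 days inclusive.
561 = 7 × 80 + 1, so there are 80 full weeks plus 1 extra day.
Each full week contributes 2 days from the set (Wed, Fri): 80 × 2 = 160.
The 1 extra day is Monday — none qualify.
Total: 160 + 0 = 160.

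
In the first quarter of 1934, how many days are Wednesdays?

13

1 January 1934 is a Monday.
The range spans 90 days (inclusive of both endpoints).
90 = 7 × 12 + 6, so there are 12 full weeks plus 6 extra days.
Each full week contributes one Wednesday: 12 so far.
The 6 extra days are Monday, Tuesday, Wednesday, Thursday, Friday, Saturday — 1 of them qualifies.
Total: 12 + 1 = 13.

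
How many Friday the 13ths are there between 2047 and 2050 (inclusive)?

Friday-the-13ths by year:
2047: Sep, Dec
2048: Mar, Nov
2049: Aug
2050: May

6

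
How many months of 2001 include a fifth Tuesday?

A month has five Tuesdays exactly when Tuesday falls within its first (length − 28) days.
Jan: 31 days, starts Mon → 5 of Mon, Tue, Wed ✓
Feb: 28 days, starts Thu → 5 of (none)
Mar: 31 days, starts Thu → 5 of Thu, Fri, Sat
Apr: 30 days, starts Sun → 5 of Sun, Mon
May: 31 days, starts Tue → 5 of Tue, Wed, Thu ✓
Jun: 30 days, starts Fri → 5 of Fri, Sat
Jul: 31 days, starts Sun → 5 of Sun, Mon, Tue ✓
Aug: 31 days, starts Wed → 5 of Wed, Thu, Fri
Sep: 30 days, starts Sat → 5 of Sat, Sun
Oct: 31 days, starts Mon → 5 of Mon, Tue, Wed ✓
Nov: 30 days, starts Thu → 5 of Thu, Fri
Dec: 31 days, starts Sat → 5 of Sat, Sun, Mon
Months with five Tuesdays: Jan, May, Jul, Oct.

4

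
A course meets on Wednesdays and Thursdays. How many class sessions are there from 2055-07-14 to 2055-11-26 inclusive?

40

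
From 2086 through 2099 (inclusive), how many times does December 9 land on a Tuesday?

3

Day of week of December 9 in each year:
2086: Mon, 2087: Tue ✓, 2088: Thu, 2089: Fri, 2090: Sat, 2091: Sun, 2092: Tue ✓, 2093: Wed, 2094: Thu, 2095: Fri, 2096: Sun, 2097: Mon, 2098: Tue ✓, 2099: Wed
Tuesdays: 2087, 2092, 2098.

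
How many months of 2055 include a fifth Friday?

5

A month has five Fridays exactly when Friday falls within its first (length − 28) days.
Jan: 31 days, starts Fri → 5 of Fri, Sat, Sun ✓
Feb: 28 days, starts Mon → 5 of (none)
Mar: 31 days, starts Mon → 5 of Mon, Tue, Wed
Apr: 30 days, starts Thu → 5 of Thu, Fri ✓
May: 31 days, starts Sat → 5 of Sat, Sun, Mon
Jun: 30 days, starts Tue → 5 of Tue, Wed
Jul: 31 days, starts Thu → 5 of Thu, Fri, Sat ✓
Aug: 31 days, starts Sun → 5 of Sun, Mon, Tue
Sep: 30 days, starts Wed → 5 of Wed, Thu
Oct: 31 days, starts Fri → 5 of Fri, Sat, Sun ✓
Nov: 30 days, starts Mon → 5 of Mon, Tue
Dec: 31 days, starts Wed → 5 of Wed, Thu, Fri ✓
Months with five Fridays: Jan, Apr, Jul, Oct, Dec.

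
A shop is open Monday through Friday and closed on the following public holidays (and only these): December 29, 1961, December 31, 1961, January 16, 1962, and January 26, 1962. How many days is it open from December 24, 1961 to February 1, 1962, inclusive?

December 24, 1961 is a Sunday.
The range spans 40 days (inclusive of both endpoints).
40 = 7 × 5 + 5, so there are 5 full weeks plus 5 extra days.
Each full week contributes 5 weekdays (Mon–Fri): 5 × 5 = 25.
The 5 extra days are Sunday, Monday, Tuesday, Wednesday, Thursday — 4 of them qualify.
Total: 25 + 4 = 29.
Holidays: December 29, 1961 (Fri); December 31, 1961 (Sun); January 16, 1962 (Tue); January 26, 1962 (Fri).
3 of the 4 holidays fall on weekdays; the rest are weekends and were already excluded.
Business days: 29 − 3 = 26.

26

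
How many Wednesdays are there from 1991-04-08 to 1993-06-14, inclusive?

114

1991-04-08 is a Monday.
From 1991-04-08 to 1993-06-14 is 799 days inclusive.
799 = 7 × 114 + 1, so there are 114 full weeks plus 1 extra day.
Each full week contributes one Wednesday: 114 so far.
The 1 extra day is Monday — none qualify.
Total: 114 + 0 = 114.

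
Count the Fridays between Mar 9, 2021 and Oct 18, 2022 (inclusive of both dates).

84

Mar 9, 2021 is a Tuesday.
The range spans 589 days (inclusive of both endpoints).
589 = 7 × 84 + 1, so there are 84 full weeks plus 1 extra day.
Each full week contributes one Friday: 84 so far.
The 1 extra day is Tue — none qualify.
Total: 84 + 0 = 84.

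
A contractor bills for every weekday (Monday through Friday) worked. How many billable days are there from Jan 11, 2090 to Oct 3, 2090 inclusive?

190

Jan 11, 2090 is a Wednesday.
That's 266 days from start to end, counting both.
266 = 7 × 38, so the span is exactly 38 full weeks.
Each full week contributes 5 weekdays (Mon–Fri): 38 × 5 = 190.
Total: 190.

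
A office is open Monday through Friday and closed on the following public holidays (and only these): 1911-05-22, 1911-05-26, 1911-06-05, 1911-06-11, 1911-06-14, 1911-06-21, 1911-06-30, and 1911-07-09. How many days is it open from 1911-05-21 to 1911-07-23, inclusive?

1911-05-21 is a Sunday.
The range spans 64 days (inclusive of both endpoints).
64 = 7 × 9 + 1, so there are 9 full weeks plus 1 extra day.
Each full week contributes 5 weekdays (Mon–Fri): 9 × 5 = 45.
The 1 extra day is Sunday — none qualify.
Total: 45 + 0 = 45.
Holidays: 1911-05-22 (Mon); 1911-05-26 (Fri); 1911-06-05 (Mon); 1911-06-11 (Sun); 1911-06-14 (Wed); 1911-06-21 (Wed); 1911-06-30 (Fri); 1911-07-09 (Sun).
6 of the 8 holidays fall on weekdays; the rest are weekends and were already excluded.
Business days: 45 − 6 = 39.

39 business days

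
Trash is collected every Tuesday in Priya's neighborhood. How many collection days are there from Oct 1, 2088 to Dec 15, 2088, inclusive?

Oct 1, 2088 is a Friday.
From Oct 1, 2088 to Dec 15, 2088 is 76 days inclusive.
76 = 7 × 10 + 6, so there are 10 full weeks plus 6 extra days.
Each full week contributes one Tuesday: 10 so far.
The 6 extra days are Fri, Sat, Sun, Mon, Tue, Wed — 1 of them qualifies.
Total: 10 + 1 = 11.

11 Tuesdays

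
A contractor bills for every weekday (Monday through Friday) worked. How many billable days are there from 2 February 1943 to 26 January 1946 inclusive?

779 weekdays

2 February 1943 is a Tuesday.
That's 1090 days from start to end, counting both.
1090 = 7 × 155 + 5, so there are 155 full weeks plus 5 extra days.
Each full week contributes 5 weekdays (Mon–Fri): 155 × 5 = 775.
The 5 extra days are Tue, Wed, Thu, Fri, Sat — 4 of them qualify.
Total: 775 + 4 = 779.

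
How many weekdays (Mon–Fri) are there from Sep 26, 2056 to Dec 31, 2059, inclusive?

852

Sep 26, 2056 is a Tuesday.
The range spans 1192 days (inclusive of both endpoints).
1192 = 7 × 170 + 2, so there are 170 full weeks plus 2 extra days.
Each full week contributes 5 weekdays (Mon–Fri): 170 × 5 = 850.
The 2 extra days are Tue, Wed — 2 of them qualify.
Total: 850 + 2 = 852.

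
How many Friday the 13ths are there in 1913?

1

The 13th falls on a Friday when the month's 13th has weekday Fri.
Jan 13 is Mon; Feb 13 is Thu; Mar 13 is Thu; Apr 13 is Sun; May 13 is Tue; Jun 13 is Fri ✓; Jul 13 is Sun; Aug 13 is Wed; Sep 13 is Sat; Oct 13 is Mon; Nov 13 is Thu; Dec 13 is Sat.
Friday the 13ths: Jun.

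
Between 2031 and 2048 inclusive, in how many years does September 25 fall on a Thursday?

3

Day of week of September 25 in each year:
2031: Thu ✓, 2032: Sat, 2033: Sun, 2034: Mon, 2035: Tue, 2036: Thu ✓, 2037: Fri, 2038: Sat, 2039: Sun, 2040: Tue, 2041: Wed, 2042: Thu ✓, 2043: Fri, 2044: Sun, 2045: Mon, 2046: Tue, 2047: Wed, 2048: Fri
Thursdays: 2031, 2036, 2042.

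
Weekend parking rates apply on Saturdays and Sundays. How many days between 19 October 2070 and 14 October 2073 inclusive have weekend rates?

312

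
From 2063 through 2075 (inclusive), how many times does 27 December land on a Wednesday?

Day of week of December 27 in each year:
2063: Thu, 2064: Sat, 2065: Sun, 2066: Mon, 2067: Tue, 2068: Thu, 2069: Fri, 2070: Sat, 2071: Sun, 2072: Tue, 2073: Wed ✓, 2074: Thu, 2075: Fri
Wednesdays: 2073.

1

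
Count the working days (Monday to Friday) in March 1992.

March 1, 1992 is a Sunday.
From March 1, 1992 to March 31, 1992 is 31 days inclusive.
31 = 7 × 4 + 3, so there are 4 full weeks plus 3 extra days.
Each full week contributes 5 weekdays (Mon–Fri): 4 × 5 = 20.
The 3 extra days are Sunday, Monday, Tuesday — 2 of them qualify.
Total: 20 + 2 = 22.

22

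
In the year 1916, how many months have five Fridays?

4

A month has five Fridays exactly when Friday falls within its first (length − 28) days.
Jan: 31 days, starts Sat → 5 of Sat, Sun, Mon
Feb: 29 days, starts Tue → 5 of Tue
Mar: 31 days, starts Wed → 5 of Wed, Thu, Fri ✓
Apr: 30 days, starts Sat → 5 of Sat, Sun
May: 31 days, starts Mon → 5 of Mon, Tue, Wed
Jun: 30 days, starts Thu → 5 of Thu, Fri ✓
Jul: 31 days, starts Sat → 5 of Sat, Sun, Mon
Aug: 31 days, starts Tue → 5 of Tue, Wed, Thu
Sep: 30 days, starts Fri → 5 of Fri, Sat ✓
Oct: 31 days, starts Sun → 5 of Sun, Mon, Tue
Nov: 30 days, starts Wed → 5 of Wed, Thu
Dec: 31 days, starts Fri → 5 of Fri, Sat, Sun ✓
Months with five Fridays: Mar, Jun, Sep, Dec.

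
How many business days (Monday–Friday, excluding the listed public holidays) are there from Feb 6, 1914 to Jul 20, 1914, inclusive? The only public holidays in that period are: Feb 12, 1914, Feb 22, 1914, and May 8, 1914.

115

Feb 6, 1914 is a Friday.
That's 165 days from start to end, counting both.
165 = 7 × 23 + 4, so there are 23 full weeks plus 4 extra days.
Each full week contributes 5 weekdays (Mon–Fri): 23 × 5 = 115.
The 4 extra days are Fri, Sat, Sun, Mon — 2 of them qualify.
Total: 115 + 2 = 117.
Holidays: Feb 12, 1914 (Thu); Feb 22, 1914 (Sun); May 8, 1914 (Fri).
2 of the 3 holidays fall on weekdays; the rest are weekends and were already excluded.
Business days: 117 − 2 = 115.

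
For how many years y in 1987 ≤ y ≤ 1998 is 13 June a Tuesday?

2

Day of week of June 13 in each year:
1987: Sat, 1988: Mon, 1989: Tue ✓, 1990: Wed, 1991: Thu, 1992: Sat, 1993: Sun, 1994: Mon, 1995: Tue ✓, 1996: Thu, 1997: Fri, 1998: Sat
Tuesdays: 1989, 1995.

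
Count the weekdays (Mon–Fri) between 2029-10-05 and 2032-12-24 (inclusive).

841 weekdays

2029-10-05 is a Friday.
From 2029-10-05 to 2032-12-24 is 1177 days inclusive.
1177 = 7 × 168 + 1, so there are 168 full weeks plus 1 extra day.
Each full week contributes 5 weekdays (Mon–Fri): 168 × 5 = 840.
The 1 extra day is Fri — 1 of them qualifies.
Total: 840 + 1 = 841.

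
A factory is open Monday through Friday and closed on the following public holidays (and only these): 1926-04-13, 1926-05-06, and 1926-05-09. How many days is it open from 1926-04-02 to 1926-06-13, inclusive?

1926-04-02 is a Friday.
That's 73 days from start to end, counting both.
73 = 7 × 10 + 3, so there are 10 full weeks plus 3 extra days.
Each full week contributes 5 weekdays (Mon–Fri): 10 × 5 = 50.
The 3 extra days are Friday, Saturday, Sunday — 1 of them qualifies.
Total: 50 + 1 = 51.
Holidays: 1926-04-13 (Tue); 1926-05-06 (Thu); 1926-05-09 (Sun).
2 of the 3 holidays fall on weekdays; the rest are weekends and were already excluded.
Business days: 51 − 2 = 49.

49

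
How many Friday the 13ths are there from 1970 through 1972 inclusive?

Friday-the-13ths by year:
1970: Feb, Mar, Nov
1971: Aug
1972: Oct

5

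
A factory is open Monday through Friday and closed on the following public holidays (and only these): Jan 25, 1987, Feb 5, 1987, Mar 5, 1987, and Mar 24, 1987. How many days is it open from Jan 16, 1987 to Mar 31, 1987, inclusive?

Jan 16, 1987 is a Friday.
The range spans 75 days (inclusive of both endpoints).
75 = 7 × 10 + 5, so there are 10 full weeks plus 5 extra days.
Each full week contributes 5 weekdays (Mon–Fri): 10 × 5 = 50.
The 5 extra days are Friday, Saturday, Sunday, Monday, Tuesday — 3 of them qualify.
Total: 50 + 3 = 53.
Holidays: Jan 25, 1987 (Sun); Feb 5, 1987 (Thu); Mar 5, 1987 (Thu); Mar 24, 1987 (Tue).
3 of the 4 holidays fall on weekdays; the rest are weekends and were already excluded.
Business days: 53 − 3 = 50.

50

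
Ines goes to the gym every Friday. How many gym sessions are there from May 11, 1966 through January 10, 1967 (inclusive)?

May 11, 1966 is a Wednesday.
That's 245 days from start to end, counting both.
245 = 7 × 35, so the span is exactly 35 full weeks.
Each full week contributes one Friday: 35 so far.

35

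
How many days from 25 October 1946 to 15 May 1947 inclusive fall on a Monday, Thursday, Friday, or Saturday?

116

25 October 1946 is a Friday.
That's 203 days from start to end, counting both.
203 = 7 × 29, so the span is exactly 29 full weeks.
Each full week contributes 4 days from the set (Mon, Thu, Fri, Sat): 29 × 4 = 116.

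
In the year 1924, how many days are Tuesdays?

53

1924-01-01 is a Tuesday.
From 1924-01-01 to 1924-12-31 is 366 days inclusive.
366 = 7 × 52 + 2, so there are 52 full weeks plus 2 extra days.
Each full week contributes one Tuesday: 52 so far.
The 2 extra days are Tue, Wed — 1 of them qualifies.
Total: 52 + 1 = 53.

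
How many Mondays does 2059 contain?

52

Jan 1, 2059 is a Wednesday.
That's 365 days from start to end, counting both.
365 = 7 × 52 + 1, so there are 52 full weeks plus 1 extra day.
Each full week contributes one Monday: 52 so far.
The 1 extra day is Wed — none qualify.
Total: 52 + 0 = 52.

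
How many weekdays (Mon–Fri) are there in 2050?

January 1, 2050 is a Saturday.
The range spans 365 days (inclusive of both endpoints).
365 = 7 × 52 + 1, so there are 52 full weeks plus 1 extra day.
Each full week contributes 5 weekdays (Mon–Fri): 52 × 5 = 260.
The 1 extra day is Saturday — none qualify.
Total: 260 + 0 = 260.

260 weekdays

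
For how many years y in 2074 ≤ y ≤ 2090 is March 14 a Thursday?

3

Day of week of March 14 in each year:
2074: Wed, 2075: Thu ✓, 2076: Sat, 2077: Sun, 2078: Mon, 2079: Tue, 2080: Thu ✓, 2081: Fri, 2082: Sat, 2083: Sun, 2084: Tue, 2085: Wed, 2086: Thu ✓, 2087: Fri, 2088: Sun, 2089: Mon, 2090: Tue
Thursdays: 2075, 2080, 2086.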